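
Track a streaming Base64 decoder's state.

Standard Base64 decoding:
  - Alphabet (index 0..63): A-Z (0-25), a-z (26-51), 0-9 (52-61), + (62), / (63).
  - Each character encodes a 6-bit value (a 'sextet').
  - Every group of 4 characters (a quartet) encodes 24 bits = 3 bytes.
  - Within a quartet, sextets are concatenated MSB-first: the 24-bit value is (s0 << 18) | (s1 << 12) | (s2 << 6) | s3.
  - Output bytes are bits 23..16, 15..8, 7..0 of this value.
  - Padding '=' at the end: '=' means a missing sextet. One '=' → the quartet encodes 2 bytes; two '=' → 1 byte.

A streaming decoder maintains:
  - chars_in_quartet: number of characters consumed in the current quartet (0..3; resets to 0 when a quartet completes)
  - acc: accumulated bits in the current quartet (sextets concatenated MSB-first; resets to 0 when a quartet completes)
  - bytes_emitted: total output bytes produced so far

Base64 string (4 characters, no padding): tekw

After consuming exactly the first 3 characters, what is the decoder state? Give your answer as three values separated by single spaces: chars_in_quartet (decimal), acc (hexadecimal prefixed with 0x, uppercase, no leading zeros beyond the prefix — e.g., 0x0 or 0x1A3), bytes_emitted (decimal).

Answer: 3 0x2D7A4 0

Derivation:
After char 0 ('t'=45): chars_in_quartet=1 acc=0x2D bytes_emitted=0
After char 1 ('e'=30): chars_in_quartet=2 acc=0xB5E bytes_emitted=0
After char 2 ('k'=36): chars_in_quartet=3 acc=0x2D7A4 bytes_emitted=0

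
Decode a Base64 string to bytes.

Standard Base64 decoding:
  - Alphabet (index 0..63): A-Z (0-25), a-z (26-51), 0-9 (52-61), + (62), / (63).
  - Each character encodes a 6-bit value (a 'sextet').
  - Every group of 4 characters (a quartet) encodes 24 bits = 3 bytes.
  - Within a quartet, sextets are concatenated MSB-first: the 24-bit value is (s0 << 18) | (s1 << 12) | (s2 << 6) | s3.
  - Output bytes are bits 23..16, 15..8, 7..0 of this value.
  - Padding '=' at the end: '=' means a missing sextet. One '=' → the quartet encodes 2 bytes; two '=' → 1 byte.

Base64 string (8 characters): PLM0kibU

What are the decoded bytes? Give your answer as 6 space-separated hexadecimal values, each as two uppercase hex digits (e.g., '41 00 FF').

After char 0 ('P'=15): chars_in_quartet=1 acc=0xF bytes_emitted=0
After char 1 ('L'=11): chars_in_quartet=2 acc=0x3CB bytes_emitted=0
After char 2 ('M'=12): chars_in_quartet=3 acc=0xF2CC bytes_emitted=0
After char 3 ('0'=52): chars_in_quartet=4 acc=0x3CB334 -> emit 3C B3 34, reset; bytes_emitted=3
After char 4 ('k'=36): chars_in_quartet=1 acc=0x24 bytes_emitted=3
After char 5 ('i'=34): chars_in_quartet=2 acc=0x922 bytes_emitted=3
After char 6 ('b'=27): chars_in_quartet=3 acc=0x2489B bytes_emitted=3
After char 7 ('U'=20): chars_in_quartet=4 acc=0x9226D4 -> emit 92 26 D4, reset; bytes_emitted=6

Answer: 3C B3 34 92 26 D4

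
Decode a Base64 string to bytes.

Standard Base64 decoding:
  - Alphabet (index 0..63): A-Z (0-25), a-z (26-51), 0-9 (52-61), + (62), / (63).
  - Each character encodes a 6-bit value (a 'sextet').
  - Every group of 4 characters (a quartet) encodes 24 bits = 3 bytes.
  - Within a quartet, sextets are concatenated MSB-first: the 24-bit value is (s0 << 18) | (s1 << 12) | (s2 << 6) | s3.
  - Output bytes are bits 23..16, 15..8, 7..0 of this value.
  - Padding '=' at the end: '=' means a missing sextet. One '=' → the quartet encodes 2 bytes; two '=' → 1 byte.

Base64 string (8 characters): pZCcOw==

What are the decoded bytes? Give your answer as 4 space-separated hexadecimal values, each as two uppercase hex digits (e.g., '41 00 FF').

Answer: A5 90 9C 3B

Derivation:
After char 0 ('p'=41): chars_in_quartet=1 acc=0x29 bytes_emitted=0
After char 1 ('Z'=25): chars_in_quartet=2 acc=0xA59 bytes_emitted=0
After char 2 ('C'=2): chars_in_quartet=3 acc=0x29642 bytes_emitted=0
After char 3 ('c'=28): chars_in_quartet=4 acc=0xA5909C -> emit A5 90 9C, reset; bytes_emitted=3
After char 4 ('O'=14): chars_in_quartet=1 acc=0xE bytes_emitted=3
After char 5 ('w'=48): chars_in_quartet=2 acc=0x3B0 bytes_emitted=3
Padding '==': partial quartet acc=0x3B0 -> emit 3B; bytes_emitted=4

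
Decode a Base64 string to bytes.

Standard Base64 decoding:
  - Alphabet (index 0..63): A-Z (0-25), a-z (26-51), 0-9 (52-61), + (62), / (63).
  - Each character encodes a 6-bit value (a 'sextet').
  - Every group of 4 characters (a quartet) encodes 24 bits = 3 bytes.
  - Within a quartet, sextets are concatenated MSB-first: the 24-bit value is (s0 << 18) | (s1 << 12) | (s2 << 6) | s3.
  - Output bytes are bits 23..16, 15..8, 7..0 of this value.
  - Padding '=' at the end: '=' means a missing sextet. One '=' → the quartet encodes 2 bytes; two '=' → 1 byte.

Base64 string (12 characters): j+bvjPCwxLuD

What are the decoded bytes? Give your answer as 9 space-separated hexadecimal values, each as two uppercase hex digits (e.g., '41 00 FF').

After char 0 ('j'=35): chars_in_quartet=1 acc=0x23 bytes_emitted=0
After char 1 ('+'=62): chars_in_quartet=2 acc=0x8FE bytes_emitted=0
After char 2 ('b'=27): chars_in_quartet=3 acc=0x23F9B bytes_emitted=0
After char 3 ('v'=47): chars_in_quartet=4 acc=0x8FE6EF -> emit 8F E6 EF, reset; bytes_emitted=3
After char 4 ('j'=35): chars_in_quartet=1 acc=0x23 bytes_emitted=3
After char 5 ('P'=15): chars_in_quartet=2 acc=0x8CF bytes_emitted=3
After char 6 ('C'=2): chars_in_quartet=3 acc=0x233C2 bytes_emitted=3
After char 7 ('w'=48): chars_in_quartet=4 acc=0x8CF0B0 -> emit 8C F0 B0, reset; bytes_emitted=6
After char 8 ('x'=49): chars_in_quartet=1 acc=0x31 bytes_emitted=6
After char 9 ('L'=11): chars_in_quartet=2 acc=0xC4B bytes_emitted=6
After char 10 ('u'=46): chars_in_quartet=3 acc=0x312EE bytes_emitted=6
After char 11 ('D'=3): chars_in_quartet=4 acc=0xC4BB83 -> emit C4 BB 83, reset; bytes_emitted=9

Answer: 8F E6 EF 8C F0 B0 C4 BB 83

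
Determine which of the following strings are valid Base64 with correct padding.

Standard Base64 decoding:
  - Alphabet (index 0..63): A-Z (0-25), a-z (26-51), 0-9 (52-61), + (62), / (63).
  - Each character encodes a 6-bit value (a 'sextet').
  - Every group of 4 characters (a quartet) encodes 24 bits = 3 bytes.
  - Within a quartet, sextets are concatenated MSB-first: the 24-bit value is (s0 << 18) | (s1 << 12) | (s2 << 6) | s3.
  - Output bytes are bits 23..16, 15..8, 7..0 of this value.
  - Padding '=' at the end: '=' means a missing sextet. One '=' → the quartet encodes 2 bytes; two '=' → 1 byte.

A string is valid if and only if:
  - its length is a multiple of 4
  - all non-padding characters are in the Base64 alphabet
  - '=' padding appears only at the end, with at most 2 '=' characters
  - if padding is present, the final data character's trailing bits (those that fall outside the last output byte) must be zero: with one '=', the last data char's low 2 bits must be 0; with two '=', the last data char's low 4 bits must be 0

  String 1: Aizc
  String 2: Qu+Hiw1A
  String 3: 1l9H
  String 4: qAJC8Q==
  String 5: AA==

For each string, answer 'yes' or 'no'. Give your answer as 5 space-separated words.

Answer: yes yes yes yes yes

Derivation:
String 1: 'Aizc' → valid
String 2: 'Qu+Hiw1A' → valid
String 3: '1l9H' → valid
String 4: 'qAJC8Q==' → valid
String 5: 'AA==' → valid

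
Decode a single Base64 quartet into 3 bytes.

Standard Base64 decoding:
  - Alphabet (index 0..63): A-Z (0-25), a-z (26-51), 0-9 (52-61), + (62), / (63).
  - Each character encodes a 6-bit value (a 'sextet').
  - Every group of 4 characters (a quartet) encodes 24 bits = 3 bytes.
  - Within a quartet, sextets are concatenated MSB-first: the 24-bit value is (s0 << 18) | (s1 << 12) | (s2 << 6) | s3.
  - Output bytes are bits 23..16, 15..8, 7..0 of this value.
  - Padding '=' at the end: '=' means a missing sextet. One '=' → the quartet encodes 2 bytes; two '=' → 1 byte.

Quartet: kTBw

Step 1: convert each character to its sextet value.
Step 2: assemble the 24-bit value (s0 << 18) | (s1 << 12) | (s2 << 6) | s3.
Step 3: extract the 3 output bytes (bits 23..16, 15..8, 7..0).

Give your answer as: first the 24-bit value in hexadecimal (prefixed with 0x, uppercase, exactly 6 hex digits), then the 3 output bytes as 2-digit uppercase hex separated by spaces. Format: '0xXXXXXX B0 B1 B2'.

Sextets: k=36, T=19, B=1, w=48
24-bit: (36<<18) | (19<<12) | (1<<6) | 48
      = 0x900000 | 0x013000 | 0x000040 | 0x000030
      = 0x913070
Bytes: (v>>16)&0xFF=91, (v>>8)&0xFF=30, v&0xFF=70

Answer: 0x913070 91 30 70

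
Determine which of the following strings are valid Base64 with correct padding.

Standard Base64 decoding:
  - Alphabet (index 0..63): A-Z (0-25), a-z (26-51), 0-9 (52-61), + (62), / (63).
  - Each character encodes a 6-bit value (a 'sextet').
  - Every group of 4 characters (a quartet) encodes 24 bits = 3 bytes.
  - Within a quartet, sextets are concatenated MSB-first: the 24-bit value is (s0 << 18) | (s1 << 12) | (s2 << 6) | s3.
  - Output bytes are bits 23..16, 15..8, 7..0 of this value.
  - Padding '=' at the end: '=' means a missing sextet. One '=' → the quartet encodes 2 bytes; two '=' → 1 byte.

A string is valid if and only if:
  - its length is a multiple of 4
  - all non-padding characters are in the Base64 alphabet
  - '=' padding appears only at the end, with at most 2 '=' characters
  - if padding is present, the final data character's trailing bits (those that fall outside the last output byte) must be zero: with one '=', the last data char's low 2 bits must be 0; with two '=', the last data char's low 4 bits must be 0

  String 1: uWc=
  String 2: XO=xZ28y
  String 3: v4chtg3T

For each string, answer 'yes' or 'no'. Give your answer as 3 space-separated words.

String 1: 'uWc=' → valid
String 2: 'XO=xZ28y' → invalid (bad char(s): ['=']; '=' in middle)
String 3: 'v4chtg3T' → valid

Answer: yes no yes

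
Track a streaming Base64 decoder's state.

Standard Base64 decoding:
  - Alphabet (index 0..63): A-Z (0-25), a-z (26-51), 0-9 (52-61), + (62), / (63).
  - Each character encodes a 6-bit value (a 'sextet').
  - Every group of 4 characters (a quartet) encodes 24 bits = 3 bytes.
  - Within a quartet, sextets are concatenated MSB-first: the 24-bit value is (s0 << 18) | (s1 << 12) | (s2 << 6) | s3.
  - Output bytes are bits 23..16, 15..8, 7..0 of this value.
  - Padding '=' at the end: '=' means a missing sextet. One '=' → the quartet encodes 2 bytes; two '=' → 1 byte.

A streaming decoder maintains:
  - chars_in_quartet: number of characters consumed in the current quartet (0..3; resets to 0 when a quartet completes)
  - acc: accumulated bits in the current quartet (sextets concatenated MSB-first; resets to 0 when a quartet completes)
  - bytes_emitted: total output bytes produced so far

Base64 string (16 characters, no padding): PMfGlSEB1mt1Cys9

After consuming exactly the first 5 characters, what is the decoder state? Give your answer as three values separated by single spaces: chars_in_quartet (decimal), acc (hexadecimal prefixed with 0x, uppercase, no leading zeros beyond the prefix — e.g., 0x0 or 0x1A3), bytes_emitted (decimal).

After char 0 ('P'=15): chars_in_quartet=1 acc=0xF bytes_emitted=0
After char 1 ('M'=12): chars_in_quartet=2 acc=0x3CC bytes_emitted=0
After char 2 ('f'=31): chars_in_quartet=3 acc=0xF31F bytes_emitted=0
After char 3 ('G'=6): chars_in_quartet=4 acc=0x3CC7C6 -> emit 3C C7 C6, reset; bytes_emitted=3
After char 4 ('l'=37): chars_in_quartet=1 acc=0x25 bytes_emitted=3

Answer: 1 0x25 3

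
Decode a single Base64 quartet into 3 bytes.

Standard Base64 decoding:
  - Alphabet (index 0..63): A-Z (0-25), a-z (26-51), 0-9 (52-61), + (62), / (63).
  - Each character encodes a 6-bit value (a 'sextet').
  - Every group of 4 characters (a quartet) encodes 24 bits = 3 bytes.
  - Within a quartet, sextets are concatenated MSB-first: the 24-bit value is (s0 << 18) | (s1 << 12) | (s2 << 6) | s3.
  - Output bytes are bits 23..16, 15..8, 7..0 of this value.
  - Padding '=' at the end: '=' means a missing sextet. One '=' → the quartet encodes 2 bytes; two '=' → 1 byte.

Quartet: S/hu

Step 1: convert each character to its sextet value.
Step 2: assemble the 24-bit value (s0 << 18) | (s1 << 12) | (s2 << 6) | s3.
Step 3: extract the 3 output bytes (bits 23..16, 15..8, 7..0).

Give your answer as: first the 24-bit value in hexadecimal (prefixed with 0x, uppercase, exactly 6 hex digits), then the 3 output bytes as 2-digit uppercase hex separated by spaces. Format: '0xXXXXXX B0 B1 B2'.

Sextets: S=18, /=63, h=33, u=46
24-bit: (18<<18) | (63<<12) | (33<<6) | 46
      = 0x480000 | 0x03F000 | 0x000840 | 0x00002E
      = 0x4BF86E
Bytes: (v>>16)&0xFF=4B, (v>>8)&0xFF=F8, v&0xFF=6E

Answer: 0x4BF86E 4B F8 6E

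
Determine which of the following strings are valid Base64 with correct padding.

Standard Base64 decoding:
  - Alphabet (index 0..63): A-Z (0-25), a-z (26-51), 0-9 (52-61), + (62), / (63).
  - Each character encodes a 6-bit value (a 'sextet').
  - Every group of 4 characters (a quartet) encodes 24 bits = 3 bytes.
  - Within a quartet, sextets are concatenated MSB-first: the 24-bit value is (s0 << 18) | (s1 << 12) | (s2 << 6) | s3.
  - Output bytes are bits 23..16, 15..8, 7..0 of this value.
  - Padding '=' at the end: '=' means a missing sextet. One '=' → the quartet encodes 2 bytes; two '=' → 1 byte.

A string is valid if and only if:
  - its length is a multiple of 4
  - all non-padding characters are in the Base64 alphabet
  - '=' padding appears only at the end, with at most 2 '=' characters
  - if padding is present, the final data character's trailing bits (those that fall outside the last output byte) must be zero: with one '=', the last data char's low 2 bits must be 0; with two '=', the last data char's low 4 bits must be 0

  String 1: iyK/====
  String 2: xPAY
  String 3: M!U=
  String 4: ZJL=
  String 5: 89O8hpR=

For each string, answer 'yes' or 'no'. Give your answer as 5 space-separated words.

Answer: no yes no no no

Derivation:
String 1: 'iyK/====' → invalid (4 pad chars (max 2))
String 2: 'xPAY' → valid
String 3: 'M!U=' → invalid (bad char(s): ['!'])
String 4: 'ZJL=' → invalid (bad trailing bits)
String 5: '89O8hpR=' → invalid (bad trailing bits)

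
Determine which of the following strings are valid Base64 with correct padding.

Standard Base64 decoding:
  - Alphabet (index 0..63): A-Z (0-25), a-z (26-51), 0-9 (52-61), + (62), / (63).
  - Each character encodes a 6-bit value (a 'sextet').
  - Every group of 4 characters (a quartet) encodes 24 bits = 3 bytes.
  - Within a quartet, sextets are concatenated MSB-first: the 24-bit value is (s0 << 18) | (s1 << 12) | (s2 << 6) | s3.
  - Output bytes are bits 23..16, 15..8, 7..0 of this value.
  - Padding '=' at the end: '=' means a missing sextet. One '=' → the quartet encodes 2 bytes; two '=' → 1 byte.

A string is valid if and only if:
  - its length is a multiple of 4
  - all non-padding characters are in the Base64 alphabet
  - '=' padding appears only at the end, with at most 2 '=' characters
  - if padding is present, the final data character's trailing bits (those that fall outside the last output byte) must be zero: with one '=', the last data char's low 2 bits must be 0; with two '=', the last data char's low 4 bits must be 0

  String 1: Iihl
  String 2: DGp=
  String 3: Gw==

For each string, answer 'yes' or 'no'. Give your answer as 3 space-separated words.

String 1: 'Iihl' → valid
String 2: 'DGp=' → invalid (bad trailing bits)
String 3: 'Gw==' → valid

Answer: yes no yes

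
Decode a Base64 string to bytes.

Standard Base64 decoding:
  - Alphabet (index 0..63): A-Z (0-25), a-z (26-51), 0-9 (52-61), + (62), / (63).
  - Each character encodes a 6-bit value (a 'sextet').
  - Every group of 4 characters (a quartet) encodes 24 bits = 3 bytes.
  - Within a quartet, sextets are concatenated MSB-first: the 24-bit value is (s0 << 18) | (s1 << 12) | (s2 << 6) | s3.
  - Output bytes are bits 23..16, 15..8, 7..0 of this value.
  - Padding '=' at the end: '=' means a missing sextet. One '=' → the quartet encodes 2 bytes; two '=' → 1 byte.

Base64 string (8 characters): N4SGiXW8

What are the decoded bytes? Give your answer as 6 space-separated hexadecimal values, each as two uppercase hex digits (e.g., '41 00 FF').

Answer: 37 84 86 89 75 BC

Derivation:
After char 0 ('N'=13): chars_in_quartet=1 acc=0xD bytes_emitted=0
After char 1 ('4'=56): chars_in_quartet=2 acc=0x378 bytes_emitted=0
After char 2 ('S'=18): chars_in_quartet=3 acc=0xDE12 bytes_emitted=0
After char 3 ('G'=6): chars_in_quartet=4 acc=0x378486 -> emit 37 84 86, reset; bytes_emitted=3
After char 4 ('i'=34): chars_in_quartet=1 acc=0x22 bytes_emitted=3
After char 5 ('X'=23): chars_in_quartet=2 acc=0x897 bytes_emitted=3
After char 6 ('W'=22): chars_in_quartet=3 acc=0x225D6 bytes_emitted=3
After char 7 ('8'=60): chars_in_quartet=4 acc=0x8975BC -> emit 89 75 BC, reset; bytes_emitted=6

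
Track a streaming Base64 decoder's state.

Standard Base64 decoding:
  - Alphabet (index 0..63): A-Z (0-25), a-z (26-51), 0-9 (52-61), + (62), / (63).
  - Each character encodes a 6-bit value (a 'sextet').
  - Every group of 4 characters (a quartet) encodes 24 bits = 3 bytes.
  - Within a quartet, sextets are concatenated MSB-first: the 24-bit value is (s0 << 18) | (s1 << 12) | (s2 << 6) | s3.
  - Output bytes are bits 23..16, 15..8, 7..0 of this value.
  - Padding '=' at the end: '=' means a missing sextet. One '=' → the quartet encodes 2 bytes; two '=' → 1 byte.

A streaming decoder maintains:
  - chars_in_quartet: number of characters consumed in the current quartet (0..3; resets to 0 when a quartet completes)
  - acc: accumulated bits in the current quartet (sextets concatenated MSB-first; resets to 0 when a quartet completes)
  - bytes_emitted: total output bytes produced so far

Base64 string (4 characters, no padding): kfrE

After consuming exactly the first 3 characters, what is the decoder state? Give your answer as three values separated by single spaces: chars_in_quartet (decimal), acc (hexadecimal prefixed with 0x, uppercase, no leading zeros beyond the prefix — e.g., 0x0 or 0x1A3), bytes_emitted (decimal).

Answer: 3 0x247EB 0

Derivation:
After char 0 ('k'=36): chars_in_quartet=1 acc=0x24 bytes_emitted=0
After char 1 ('f'=31): chars_in_quartet=2 acc=0x91F bytes_emitted=0
After char 2 ('r'=43): chars_in_quartet=3 acc=0x247EB bytes_emitted=0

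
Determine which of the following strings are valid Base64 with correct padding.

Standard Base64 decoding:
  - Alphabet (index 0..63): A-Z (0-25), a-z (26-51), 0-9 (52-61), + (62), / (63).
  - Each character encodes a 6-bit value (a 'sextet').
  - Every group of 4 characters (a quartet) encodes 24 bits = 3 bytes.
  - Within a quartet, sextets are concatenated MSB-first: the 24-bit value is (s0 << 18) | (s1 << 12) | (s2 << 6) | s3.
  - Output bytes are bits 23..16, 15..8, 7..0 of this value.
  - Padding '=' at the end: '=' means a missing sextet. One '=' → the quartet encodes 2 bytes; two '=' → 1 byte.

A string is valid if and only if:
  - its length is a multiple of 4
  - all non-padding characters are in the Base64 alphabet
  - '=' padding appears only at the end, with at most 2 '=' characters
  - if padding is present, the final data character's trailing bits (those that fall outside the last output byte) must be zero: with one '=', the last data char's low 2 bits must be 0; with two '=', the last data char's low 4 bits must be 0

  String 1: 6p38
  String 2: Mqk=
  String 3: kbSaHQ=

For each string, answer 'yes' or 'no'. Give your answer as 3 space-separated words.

Answer: yes yes no

Derivation:
String 1: '6p38' → valid
String 2: 'Mqk=' → valid
String 3: 'kbSaHQ=' → invalid (len=7 not mult of 4)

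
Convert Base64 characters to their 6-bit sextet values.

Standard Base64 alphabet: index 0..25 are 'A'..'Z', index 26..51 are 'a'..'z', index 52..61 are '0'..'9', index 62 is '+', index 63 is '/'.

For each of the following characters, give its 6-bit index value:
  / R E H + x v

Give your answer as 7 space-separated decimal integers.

'/': index 63
'R': A..Z range, ord('R') − ord('A') = 17
'E': A..Z range, ord('E') − ord('A') = 4
'H': A..Z range, ord('H') − ord('A') = 7
'+': index 62
'x': a..z range, 26 + ord('x') − ord('a') = 49
'v': a..z range, 26 + ord('v') − ord('a') = 47

Answer: 63 17 4 7 62 49 47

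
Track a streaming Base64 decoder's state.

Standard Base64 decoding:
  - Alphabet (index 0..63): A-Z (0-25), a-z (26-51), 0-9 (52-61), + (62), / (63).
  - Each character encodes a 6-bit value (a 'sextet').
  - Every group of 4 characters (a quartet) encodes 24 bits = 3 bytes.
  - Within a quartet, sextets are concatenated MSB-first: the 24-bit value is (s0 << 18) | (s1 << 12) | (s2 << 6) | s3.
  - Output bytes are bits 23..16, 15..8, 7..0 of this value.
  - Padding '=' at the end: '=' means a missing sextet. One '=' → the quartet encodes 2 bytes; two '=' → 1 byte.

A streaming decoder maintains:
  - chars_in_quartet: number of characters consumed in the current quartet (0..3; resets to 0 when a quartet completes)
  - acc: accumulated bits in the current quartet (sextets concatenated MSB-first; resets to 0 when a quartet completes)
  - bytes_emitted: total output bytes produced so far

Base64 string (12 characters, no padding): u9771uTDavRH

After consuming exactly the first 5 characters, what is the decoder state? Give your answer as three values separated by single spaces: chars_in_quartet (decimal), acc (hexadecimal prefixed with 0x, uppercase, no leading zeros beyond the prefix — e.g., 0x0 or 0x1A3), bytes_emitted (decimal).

After char 0 ('u'=46): chars_in_quartet=1 acc=0x2E bytes_emitted=0
After char 1 ('9'=61): chars_in_quartet=2 acc=0xBBD bytes_emitted=0
After char 2 ('7'=59): chars_in_quartet=3 acc=0x2EF7B bytes_emitted=0
After char 3 ('7'=59): chars_in_quartet=4 acc=0xBBDEFB -> emit BB DE FB, reset; bytes_emitted=3
After char 4 ('1'=53): chars_in_quartet=1 acc=0x35 bytes_emitted=3

Answer: 1 0x35 3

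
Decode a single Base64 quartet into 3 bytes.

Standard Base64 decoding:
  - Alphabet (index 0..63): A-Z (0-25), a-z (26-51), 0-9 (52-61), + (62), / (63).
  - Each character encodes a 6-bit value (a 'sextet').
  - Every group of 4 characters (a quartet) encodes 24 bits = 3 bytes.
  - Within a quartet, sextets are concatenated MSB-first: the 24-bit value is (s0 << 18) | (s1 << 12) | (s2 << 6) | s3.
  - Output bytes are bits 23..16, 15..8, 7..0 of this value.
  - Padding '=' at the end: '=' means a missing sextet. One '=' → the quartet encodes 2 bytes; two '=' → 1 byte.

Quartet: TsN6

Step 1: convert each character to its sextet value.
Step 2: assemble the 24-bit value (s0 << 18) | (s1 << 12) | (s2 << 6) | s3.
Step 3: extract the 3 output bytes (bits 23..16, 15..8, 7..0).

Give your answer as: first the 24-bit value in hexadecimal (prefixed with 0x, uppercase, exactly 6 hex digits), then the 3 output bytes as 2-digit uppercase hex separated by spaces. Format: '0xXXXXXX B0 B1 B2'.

Sextets: T=19, s=44, N=13, 6=58
24-bit: (19<<18) | (44<<12) | (13<<6) | 58
      = 0x4C0000 | 0x02C000 | 0x000340 | 0x00003A
      = 0x4EC37A
Bytes: (v>>16)&0xFF=4E, (v>>8)&0xFF=C3, v&0xFF=7A

Answer: 0x4EC37A 4E C3 7A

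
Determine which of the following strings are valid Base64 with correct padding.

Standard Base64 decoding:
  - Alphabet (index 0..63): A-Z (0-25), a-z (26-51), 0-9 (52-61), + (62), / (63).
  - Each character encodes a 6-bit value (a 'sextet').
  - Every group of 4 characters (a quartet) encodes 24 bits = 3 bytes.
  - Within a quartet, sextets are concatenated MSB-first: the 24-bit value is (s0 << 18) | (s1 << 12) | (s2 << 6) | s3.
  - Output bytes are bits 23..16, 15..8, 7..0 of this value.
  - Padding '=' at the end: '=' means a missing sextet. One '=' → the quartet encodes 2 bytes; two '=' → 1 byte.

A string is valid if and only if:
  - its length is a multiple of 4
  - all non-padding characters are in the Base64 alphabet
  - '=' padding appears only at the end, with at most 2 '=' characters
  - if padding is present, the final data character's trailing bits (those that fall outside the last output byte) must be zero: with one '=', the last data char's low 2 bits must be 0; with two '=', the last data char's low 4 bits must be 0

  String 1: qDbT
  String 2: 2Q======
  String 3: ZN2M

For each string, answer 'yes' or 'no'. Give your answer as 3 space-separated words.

Answer: yes no yes

Derivation:
String 1: 'qDbT' → valid
String 2: '2Q======' → invalid (6 pad chars (max 2))
String 3: 'ZN2M' → valid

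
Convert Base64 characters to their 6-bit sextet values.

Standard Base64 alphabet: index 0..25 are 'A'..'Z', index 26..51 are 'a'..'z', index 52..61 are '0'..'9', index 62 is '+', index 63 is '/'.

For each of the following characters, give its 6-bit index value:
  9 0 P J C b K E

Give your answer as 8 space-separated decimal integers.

'9': 0..9 range, 52 + ord('9') − ord('0') = 61
'0': 0..9 range, 52 + ord('0') − ord('0') = 52
'P': A..Z range, ord('P') − ord('A') = 15
'J': A..Z range, ord('J') − ord('A') = 9
'C': A..Z range, ord('C') − ord('A') = 2
'b': a..z range, 26 + ord('b') − ord('a') = 27
'K': A..Z range, ord('K') − ord('A') = 10
'E': A..Z range, ord('E') − ord('A') = 4

Answer: 61 52 15 9 2 27 10 4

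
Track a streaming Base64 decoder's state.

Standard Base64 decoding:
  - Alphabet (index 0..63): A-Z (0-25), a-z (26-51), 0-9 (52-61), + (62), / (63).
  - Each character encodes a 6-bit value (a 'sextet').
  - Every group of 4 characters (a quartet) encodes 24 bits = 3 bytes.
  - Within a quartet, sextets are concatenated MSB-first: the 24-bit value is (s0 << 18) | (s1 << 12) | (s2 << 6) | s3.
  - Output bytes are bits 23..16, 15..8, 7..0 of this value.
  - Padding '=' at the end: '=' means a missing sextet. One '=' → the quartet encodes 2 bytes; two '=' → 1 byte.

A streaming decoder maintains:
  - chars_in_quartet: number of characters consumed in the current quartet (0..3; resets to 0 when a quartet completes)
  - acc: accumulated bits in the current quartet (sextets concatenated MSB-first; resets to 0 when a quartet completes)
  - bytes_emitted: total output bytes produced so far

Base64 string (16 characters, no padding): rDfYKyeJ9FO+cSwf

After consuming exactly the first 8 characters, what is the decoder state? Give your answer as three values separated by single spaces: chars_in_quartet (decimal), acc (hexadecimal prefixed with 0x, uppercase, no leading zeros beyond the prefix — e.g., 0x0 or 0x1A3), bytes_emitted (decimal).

After char 0 ('r'=43): chars_in_quartet=1 acc=0x2B bytes_emitted=0
After char 1 ('D'=3): chars_in_quartet=2 acc=0xAC3 bytes_emitted=0
After char 2 ('f'=31): chars_in_quartet=3 acc=0x2B0DF bytes_emitted=0
After char 3 ('Y'=24): chars_in_quartet=4 acc=0xAC37D8 -> emit AC 37 D8, reset; bytes_emitted=3
After char 4 ('K'=10): chars_in_quartet=1 acc=0xA bytes_emitted=3
After char 5 ('y'=50): chars_in_quartet=2 acc=0x2B2 bytes_emitted=3
After char 6 ('e'=30): chars_in_quartet=3 acc=0xAC9E bytes_emitted=3
After char 7 ('J'=9): chars_in_quartet=4 acc=0x2B2789 -> emit 2B 27 89, reset; bytes_emitted=6

Answer: 0 0x0 6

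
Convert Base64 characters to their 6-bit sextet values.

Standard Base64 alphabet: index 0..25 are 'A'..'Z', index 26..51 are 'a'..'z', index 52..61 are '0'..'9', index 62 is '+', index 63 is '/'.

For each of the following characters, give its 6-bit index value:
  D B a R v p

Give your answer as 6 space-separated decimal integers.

'D': A..Z range, ord('D') − ord('A') = 3
'B': A..Z range, ord('B') − ord('A') = 1
'a': a..z range, 26 + ord('a') − ord('a') = 26
'R': A..Z range, ord('R') − ord('A') = 17
'v': a..z range, 26 + ord('v') − ord('a') = 47
'p': a..z range, 26 + ord('p') − ord('a') = 41

Answer: 3 1 26 17 47 41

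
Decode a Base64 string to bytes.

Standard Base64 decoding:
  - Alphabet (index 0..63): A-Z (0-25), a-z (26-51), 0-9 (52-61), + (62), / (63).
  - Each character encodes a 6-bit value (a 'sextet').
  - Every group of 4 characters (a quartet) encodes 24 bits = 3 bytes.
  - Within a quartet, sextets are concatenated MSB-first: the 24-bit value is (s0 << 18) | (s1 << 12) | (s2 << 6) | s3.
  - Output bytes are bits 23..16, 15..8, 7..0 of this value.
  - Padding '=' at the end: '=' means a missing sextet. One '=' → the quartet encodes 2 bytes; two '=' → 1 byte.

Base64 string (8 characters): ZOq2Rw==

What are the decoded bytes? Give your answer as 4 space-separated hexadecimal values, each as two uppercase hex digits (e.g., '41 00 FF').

Answer: 64 EA B6 47

Derivation:
After char 0 ('Z'=25): chars_in_quartet=1 acc=0x19 bytes_emitted=0
After char 1 ('O'=14): chars_in_quartet=2 acc=0x64E bytes_emitted=0
After char 2 ('q'=42): chars_in_quartet=3 acc=0x193AA bytes_emitted=0
After char 3 ('2'=54): chars_in_quartet=4 acc=0x64EAB6 -> emit 64 EA B6, reset; bytes_emitted=3
After char 4 ('R'=17): chars_in_quartet=1 acc=0x11 bytes_emitted=3
After char 5 ('w'=48): chars_in_quartet=2 acc=0x470 bytes_emitted=3
Padding '==': partial quartet acc=0x470 -> emit 47; bytes_emitted=4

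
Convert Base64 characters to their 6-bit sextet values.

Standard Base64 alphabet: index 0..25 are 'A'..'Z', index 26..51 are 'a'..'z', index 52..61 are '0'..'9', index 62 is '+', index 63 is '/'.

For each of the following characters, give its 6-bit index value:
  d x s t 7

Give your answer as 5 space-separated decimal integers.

Answer: 29 49 44 45 59

Derivation:
'd': a..z range, 26 + ord('d') − ord('a') = 29
'x': a..z range, 26 + ord('x') − ord('a') = 49
's': a..z range, 26 + ord('s') − ord('a') = 44
't': a..z range, 26 + ord('t') − ord('a') = 45
'7': 0..9 range, 52 + ord('7') − ord('0') = 59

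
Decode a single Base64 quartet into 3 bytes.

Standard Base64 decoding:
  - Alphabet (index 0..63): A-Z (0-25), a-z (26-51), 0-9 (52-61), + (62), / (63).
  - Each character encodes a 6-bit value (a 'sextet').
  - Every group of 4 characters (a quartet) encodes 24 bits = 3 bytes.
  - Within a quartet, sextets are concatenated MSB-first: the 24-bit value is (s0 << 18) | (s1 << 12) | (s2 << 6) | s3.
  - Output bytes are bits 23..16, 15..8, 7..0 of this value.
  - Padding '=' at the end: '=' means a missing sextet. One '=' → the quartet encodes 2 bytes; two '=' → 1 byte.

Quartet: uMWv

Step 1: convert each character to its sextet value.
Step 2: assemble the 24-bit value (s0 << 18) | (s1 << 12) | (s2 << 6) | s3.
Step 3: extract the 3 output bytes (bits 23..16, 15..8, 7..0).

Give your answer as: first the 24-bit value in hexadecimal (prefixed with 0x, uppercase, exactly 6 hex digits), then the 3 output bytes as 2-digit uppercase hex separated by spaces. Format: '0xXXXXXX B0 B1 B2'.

Answer: 0xB8C5AF B8 C5 AF

Derivation:
Sextets: u=46, M=12, W=22, v=47
24-bit: (46<<18) | (12<<12) | (22<<6) | 47
      = 0xB80000 | 0x00C000 | 0x000580 | 0x00002F
      = 0xB8C5AF
Bytes: (v>>16)&0xFF=B8, (v>>8)&0xFF=C5, v&0xFF=AF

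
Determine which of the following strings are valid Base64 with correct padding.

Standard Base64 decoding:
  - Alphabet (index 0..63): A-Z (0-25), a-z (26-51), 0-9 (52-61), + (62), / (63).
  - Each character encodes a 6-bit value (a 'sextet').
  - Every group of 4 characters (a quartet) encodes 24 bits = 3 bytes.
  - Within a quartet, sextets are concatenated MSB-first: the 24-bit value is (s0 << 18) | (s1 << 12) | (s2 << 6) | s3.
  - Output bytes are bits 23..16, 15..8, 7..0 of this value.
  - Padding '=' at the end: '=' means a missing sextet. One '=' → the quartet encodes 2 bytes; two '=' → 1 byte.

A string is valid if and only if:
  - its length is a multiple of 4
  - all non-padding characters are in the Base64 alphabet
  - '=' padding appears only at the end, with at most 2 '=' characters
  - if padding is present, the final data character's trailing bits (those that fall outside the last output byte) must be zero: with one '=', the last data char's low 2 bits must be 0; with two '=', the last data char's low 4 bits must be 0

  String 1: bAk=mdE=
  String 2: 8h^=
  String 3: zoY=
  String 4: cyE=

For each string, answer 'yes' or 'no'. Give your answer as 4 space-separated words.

Answer: no no yes yes

Derivation:
String 1: 'bAk=mdE=' → invalid (bad char(s): ['=']; '=' in middle)
String 2: '8h^=' → invalid (bad char(s): ['^'])
String 3: 'zoY=' → valid
String 4: 'cyE=' → valid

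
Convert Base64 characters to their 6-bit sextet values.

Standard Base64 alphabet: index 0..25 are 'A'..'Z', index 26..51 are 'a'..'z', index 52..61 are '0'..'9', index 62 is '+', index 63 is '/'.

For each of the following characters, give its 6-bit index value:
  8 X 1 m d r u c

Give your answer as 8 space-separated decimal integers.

Answer: 60 23 53 38 29 43 46 28

Derivation:
'8': 0..9 range, 52 + ord('8') − ord('0') = 60
'X': A..Z range, ord('X') − ord('A') = 23
'1': 0..9 range, 52 + ord('1') − ord('0') = 53
'm': a..z range, 26 + ord('m') − ord('a') = 38
'd': a..z range, 26 + ord('d') − ord('a') = 29
'r': a..z range, 26 + ord('r') − ord('a') = 43
'u': a..z range, 26 + ord('u') − ord('a') = 46
'c': a..z range, 26 + ord('c') − ord('a') = 28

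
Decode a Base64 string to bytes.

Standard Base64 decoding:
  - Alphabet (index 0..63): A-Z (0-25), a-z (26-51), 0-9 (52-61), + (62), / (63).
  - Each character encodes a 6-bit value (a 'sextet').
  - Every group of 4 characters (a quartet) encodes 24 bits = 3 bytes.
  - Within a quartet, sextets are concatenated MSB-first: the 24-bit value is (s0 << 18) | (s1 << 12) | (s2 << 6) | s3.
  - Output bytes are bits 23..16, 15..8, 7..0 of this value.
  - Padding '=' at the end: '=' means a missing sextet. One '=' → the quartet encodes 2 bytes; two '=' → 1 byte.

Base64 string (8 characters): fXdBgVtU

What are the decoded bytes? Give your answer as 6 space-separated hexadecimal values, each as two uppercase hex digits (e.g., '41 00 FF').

After char 0 ('f'=31): chars_in_quartet=1 acc=0x1F bytes_emitted=0
After char 1 ('X'=23): chars_in_quartet=2 acc=0x7D7 bytes_emitted=0
After char 2 ('d'=29): chars_in_quartet=3 acc=0x1F5DD bytes_emitted=0
After char 3 ('B'=1): chars_in_quartet=4 acc=0x7D7741 -> emit 7D 77 41, reset; bytes_emitted=3
After char 4 ('g'=32): chars_in_quartet=1 acc=0x20 bytes_emitted=3
After char 5 ('V'=21): chars_in_quartet=2 acc=0x815 bytes_emitted=3
After char 6 ('t'=45): chars_in_quartet=3 acc=0x2056D bytes_emitted=3
After char 7 ('U'=20): chars_in_quartet=4 acc=0x815B54 -> emit 81 5B 54, reset; bytes_emitted=6

Answer: 7D 77 41 81 5B 54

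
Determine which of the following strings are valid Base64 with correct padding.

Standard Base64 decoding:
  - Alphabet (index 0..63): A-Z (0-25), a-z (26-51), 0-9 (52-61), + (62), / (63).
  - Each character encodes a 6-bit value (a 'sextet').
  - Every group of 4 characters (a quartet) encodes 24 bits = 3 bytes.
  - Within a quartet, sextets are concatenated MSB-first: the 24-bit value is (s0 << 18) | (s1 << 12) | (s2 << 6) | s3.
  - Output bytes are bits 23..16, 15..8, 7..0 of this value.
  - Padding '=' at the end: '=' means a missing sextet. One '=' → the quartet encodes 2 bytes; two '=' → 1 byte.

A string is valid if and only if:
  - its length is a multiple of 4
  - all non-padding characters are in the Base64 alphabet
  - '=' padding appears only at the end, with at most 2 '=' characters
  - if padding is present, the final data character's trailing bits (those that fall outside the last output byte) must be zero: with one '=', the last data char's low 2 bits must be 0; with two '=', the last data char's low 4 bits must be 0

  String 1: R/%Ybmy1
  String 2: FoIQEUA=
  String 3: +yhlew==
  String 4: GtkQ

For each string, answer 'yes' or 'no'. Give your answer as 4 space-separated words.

String 1: 'R/%Ybmy1' → invalid (bad char(s): ['%'])
String 2: 'FoIQEUA=' → valid
String 3: '+yhlew==' → valid
String 4: 'GtkQ' → valid

Answer: no yes yes yes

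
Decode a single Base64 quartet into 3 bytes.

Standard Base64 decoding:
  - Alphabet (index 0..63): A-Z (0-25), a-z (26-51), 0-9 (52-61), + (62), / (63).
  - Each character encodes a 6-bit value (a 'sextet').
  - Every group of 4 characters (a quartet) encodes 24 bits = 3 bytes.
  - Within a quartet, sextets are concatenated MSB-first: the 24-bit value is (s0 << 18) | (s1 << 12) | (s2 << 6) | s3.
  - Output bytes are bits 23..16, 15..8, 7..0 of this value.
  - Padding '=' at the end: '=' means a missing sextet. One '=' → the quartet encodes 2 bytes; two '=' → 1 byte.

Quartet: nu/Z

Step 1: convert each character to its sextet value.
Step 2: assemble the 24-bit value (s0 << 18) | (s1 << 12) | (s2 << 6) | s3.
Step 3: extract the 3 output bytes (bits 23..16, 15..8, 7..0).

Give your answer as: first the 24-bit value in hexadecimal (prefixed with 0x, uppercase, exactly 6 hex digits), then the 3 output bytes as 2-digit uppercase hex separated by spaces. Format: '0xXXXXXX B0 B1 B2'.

Sextets: n=39, u=46, /=63, Z=25
24-bit: (39<<18) | (46<<12) | (63<<6) | 25
      = 0x9C0000 | 0x02E000 | 0x000FC0 | 0x000019
      = 0x9EEFD9
Bytes: (v>>16)&0xFF=9E, (v>>8)&0xFF=EF, v&0xFF=D9

Answer: 0x9EEFD9 9E EF D9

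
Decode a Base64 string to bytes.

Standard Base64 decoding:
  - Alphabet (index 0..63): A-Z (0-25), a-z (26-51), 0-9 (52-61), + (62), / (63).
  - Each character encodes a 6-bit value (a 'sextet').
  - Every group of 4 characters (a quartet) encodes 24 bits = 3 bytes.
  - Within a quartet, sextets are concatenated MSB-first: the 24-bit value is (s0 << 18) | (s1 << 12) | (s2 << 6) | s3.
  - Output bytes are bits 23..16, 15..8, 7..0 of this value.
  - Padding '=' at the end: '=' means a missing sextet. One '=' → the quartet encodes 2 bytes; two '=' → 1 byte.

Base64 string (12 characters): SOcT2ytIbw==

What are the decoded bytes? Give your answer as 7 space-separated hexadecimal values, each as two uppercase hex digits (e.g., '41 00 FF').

After char 0 ('S'=18): chars_in_quartet=1 acc=0x12 bytes_emitted=0
After char 1 ('O'=14): chars_in_quartet=2 acc=0x48E bytes_emitted=0
After char 2 ('c'=28): chars_in_quartet=3 acc=0x1239C bytes_emitted=0
After char 3 ('T'=19): chars_in_quartet=4 acc=0x48E713 -> emit 48 E7 13, reset; bytes_emitted=3
After char 4 ('2'=54): chars_in_quartet=1 acc=0x36 bytes_emitted=3
After char 5 ('y'=50): chars_in_quartet=2 acc=0xDB2 bytes_emitted=3
After char 6 ('t'=45): chars_in_quartet=3 acc=0x36CAD bytes_emitted=3
After char 7 ('I'=8): chars_in_quartet=4 acc=0xDB2B48 -> emit DB 2B 48, reset; bytes_emitted=6
After char 8 ('b'=27): chars_in_quartet=1 acc=0x1B bytes_emitted=6
After char 9 ('w'=48): chars_in_quartet=2 acc=0x6F0 bytes_emitted=6
Padding '==': partial quartet acc=0x6F0 -> emit 6F; bytes_emitted=7

Answer: 48 E7 13 DB 2B 48 6F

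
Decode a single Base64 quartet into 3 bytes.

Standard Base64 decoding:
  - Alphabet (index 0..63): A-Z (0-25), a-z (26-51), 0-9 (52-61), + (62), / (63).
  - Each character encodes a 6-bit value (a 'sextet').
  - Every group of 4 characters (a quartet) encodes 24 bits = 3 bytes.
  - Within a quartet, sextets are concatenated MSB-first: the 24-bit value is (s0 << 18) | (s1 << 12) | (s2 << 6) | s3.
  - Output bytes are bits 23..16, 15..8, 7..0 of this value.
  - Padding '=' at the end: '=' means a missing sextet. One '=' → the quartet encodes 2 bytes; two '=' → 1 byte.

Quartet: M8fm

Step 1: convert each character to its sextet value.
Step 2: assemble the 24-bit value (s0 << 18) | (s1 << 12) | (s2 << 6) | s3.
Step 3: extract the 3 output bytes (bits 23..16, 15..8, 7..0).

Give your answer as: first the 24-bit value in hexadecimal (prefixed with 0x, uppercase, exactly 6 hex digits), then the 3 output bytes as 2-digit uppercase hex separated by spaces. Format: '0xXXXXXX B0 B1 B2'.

Answer: 0x33C7E6 33 C7 E6

Derivation:
Sextets: M=12, 8=60, f=31, m=38
24-bit: (12<<18) | (60<<12) | (31<<6) | 38
      = 0x300000 | 0x03C000 | 0x0007C0 | 0x000026
      = 0x33C7E6
Bytes: (v>>16)&0xFF=33, (v>>8)&0xFF=C7, v&0xFF=E6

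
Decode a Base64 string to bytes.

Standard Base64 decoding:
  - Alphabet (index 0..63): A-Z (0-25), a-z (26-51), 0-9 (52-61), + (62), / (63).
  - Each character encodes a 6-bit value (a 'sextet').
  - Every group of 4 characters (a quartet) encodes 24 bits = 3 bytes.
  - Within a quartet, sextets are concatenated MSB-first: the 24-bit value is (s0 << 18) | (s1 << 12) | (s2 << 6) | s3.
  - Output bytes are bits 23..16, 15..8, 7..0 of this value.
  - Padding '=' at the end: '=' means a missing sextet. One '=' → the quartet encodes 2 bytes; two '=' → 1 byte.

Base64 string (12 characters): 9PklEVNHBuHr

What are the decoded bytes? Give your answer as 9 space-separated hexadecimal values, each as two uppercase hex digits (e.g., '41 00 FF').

Answer: F4 F9 25 11 53 47 06 E1 EB

Derivation:
After char 0 ('9'=61): chars_in_quartet=1 acc=0x3D bytes_emitted=0
After char 1 ('P'=15): chars_in_quartet=2 acc=0xF4F bytes_emitted=0
After char 2 ('k'=36): chars_in_quartet=3 acc=0x3D3E4 bytes_emitted=0
After char 3 ('l'=37): chars_in_quartet=4 acc=0xF4F925 -> emit F4 F9 25, reset; bytes_emitted=3
After char 4 ('E'=4): chars_in_quartet=1 acc=0x4 bytes_emitted=3
After char 5 ('V'=21): chars_in_quartet=2 acc=0x115 bytes_emitted=3
After char 6 ('N'=13): chars_in_quartet=3 acc=0x454D bytes_emitted=3
After char 7 ('H'=7): chars_in_quartet=4 acc=0x115347 -> emit 11 53 47, reset; bytes_emitted=6
After char 8 ('B'=1): chars_in_quartet=1 acc=0x1 bytes_emitted=6
After char 9 ('u'=46): chars_in_quartet=2 acc=0x6E bytes_emitted=6
After char 10 ('H'=7): chars_in_quartet=3 acc=0x1B87 bytes_emitted=6
After char 11 ('r'=43): chars_in_quartet=4 acc=0x6E1EB -> emit 06 E1 EB, reset; bytes_emitted=9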